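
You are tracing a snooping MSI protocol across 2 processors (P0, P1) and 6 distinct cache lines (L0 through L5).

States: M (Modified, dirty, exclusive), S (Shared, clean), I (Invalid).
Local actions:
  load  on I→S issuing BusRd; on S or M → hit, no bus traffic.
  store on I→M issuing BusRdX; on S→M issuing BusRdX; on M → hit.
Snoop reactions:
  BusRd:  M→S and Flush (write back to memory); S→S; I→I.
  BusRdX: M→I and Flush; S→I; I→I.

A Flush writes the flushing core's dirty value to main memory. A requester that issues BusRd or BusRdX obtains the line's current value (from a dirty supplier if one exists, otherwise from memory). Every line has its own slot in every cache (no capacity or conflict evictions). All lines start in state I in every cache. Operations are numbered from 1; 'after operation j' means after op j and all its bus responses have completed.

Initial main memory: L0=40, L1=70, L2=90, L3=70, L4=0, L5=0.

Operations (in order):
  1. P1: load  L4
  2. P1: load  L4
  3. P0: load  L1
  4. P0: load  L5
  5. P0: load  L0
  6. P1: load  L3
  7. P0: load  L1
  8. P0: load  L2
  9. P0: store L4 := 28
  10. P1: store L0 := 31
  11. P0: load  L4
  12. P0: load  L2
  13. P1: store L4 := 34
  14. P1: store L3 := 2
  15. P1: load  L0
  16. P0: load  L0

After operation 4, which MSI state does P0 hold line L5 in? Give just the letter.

[1] P1: load  L4 | P0:I, P1:S(0) | bus: BusRd
[2] P1: load  L4 | P0:I, P1:S(0) | bus: none
[3] P0: load  L1 | P0:S(70), P1:I | bus: BusRd
[4] P0: load  L5 | P0:S(0), P1:I | bus: BusRd
[5] P0: load  L0 | P0:S(40), P1:I | bus: BusRd
[6] P1: load  L3 | P0:I, P1:S(70) | bus: BusRd
[7] P0: load  L1 | P0:S(70), P1:I | bus: none
[8] P0: load  L2 | P0:S(90), P1:I | bus: BusRd
[9] P0: store L4 := 28 | P0:M(28), P1:I | bus: BusRdX
[10] P1: store L0 := 31 | P0:I, P1:M(31) | bus: BusRdX
[11] P0: load  L4 | P0:M(28), P1:I | bus: none
[12] P0: load  L2 | P0:S(90), P1:I | bus: none
[13] P1: store L4 := 34 | P0:I, P1:M(34) | bus: BusRdX,Flush
[14] P1: store L3 := 2 | P0:I, P1:M(2) | bus: BusRdX
[15] P1: load  L0 | P0:I, P1:M(31) | bus: none
[16] P0: load  L0 | P0:S(31), P1:S(31) | bus: BusRd,Flush

state = S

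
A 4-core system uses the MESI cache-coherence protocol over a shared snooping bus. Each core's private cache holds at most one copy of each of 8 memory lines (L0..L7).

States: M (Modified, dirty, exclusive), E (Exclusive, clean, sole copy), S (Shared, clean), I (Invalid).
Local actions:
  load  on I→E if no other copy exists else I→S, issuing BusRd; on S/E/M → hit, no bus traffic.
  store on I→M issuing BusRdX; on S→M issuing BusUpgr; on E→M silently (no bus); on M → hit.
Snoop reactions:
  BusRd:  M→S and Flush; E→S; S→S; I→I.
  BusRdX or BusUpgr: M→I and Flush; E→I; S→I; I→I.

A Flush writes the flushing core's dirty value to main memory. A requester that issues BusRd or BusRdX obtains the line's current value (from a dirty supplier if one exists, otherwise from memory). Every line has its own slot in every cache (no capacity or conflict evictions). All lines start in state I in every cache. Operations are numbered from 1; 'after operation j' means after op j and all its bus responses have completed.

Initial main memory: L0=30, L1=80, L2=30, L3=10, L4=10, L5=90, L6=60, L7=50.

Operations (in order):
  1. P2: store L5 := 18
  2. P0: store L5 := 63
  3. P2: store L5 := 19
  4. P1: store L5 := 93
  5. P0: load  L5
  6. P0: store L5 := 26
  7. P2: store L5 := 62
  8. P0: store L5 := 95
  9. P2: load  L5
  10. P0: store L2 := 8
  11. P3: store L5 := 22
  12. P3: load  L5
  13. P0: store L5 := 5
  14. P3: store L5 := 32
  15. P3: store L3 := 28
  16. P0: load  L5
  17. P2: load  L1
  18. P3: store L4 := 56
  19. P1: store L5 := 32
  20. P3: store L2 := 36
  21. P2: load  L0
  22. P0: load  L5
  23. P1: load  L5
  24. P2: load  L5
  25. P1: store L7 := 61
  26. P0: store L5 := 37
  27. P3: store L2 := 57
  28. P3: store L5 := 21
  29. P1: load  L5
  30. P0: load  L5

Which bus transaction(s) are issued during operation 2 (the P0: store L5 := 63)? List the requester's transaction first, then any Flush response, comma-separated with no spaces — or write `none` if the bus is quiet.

1. P2: store L5 := 18  bus=[BusRdX]  L5: P0=I P1=I P2=M P3=I  mem[L5]=90
2. P0: store L5 := 63  bus=[BusRdX,Flush]  L5: P0=M P1=I P2=I P3=I  mem[L5]=18
3. P2: store L5 := 19  bus=[BusRdX,Flush]  L5: P0=I P1=I P2=M P3=I  mem[L5]=63
4. P1: store L5 := 93  bus=[BusRdX,Flush]  L5: P0=I P1=M P2=I P3=I  mem[L5]=19
5. P0: load  L5  bus=[BusRd,Flush]  L5: P0=S P1=S P2=I P3=I  mem[L5]=93
6. P0: store L5 := 26  bus=[BusUpgr]  L5: P0=M P1=I P2=I P3=I  mem[L5]=93
7. P2: store L5 := 62  bus=[BusRdX,Flush]  L5: P0=I P1=I P2=M P3=I  mem[L5]=26
8. P0: store L5 := 95  bus=[BusRdX,Flush]  L5: P0=M P1=I P2=I P3=I  mem[L5]=62
9. P2: load  L5  bus=[BusRd,Flush]  L5: P0=S P1=I P2=S P3=I  mem[L5]=95
10. P0: store L2 := 8  bus=[BusRdX]  L2: P0=M P1=I P2=I P3=I  mem[L2]=30
11. P3: store L5 := 22  bus=[BusRdX]  L5: P0=I P1=I P2=I P3=M  mem[L5]=95
12. P3: load  L5  bus=[-]  L5: P0=I P1=I P2=I P3=M  mem[L5]=95
13. P0: store L5 := 5  bus=[BusRdX,Flush]  L5: P0=M P1=I P2=I P3=I  mem[L5]=22
14. P3: store L5 := 32  bus=[BusRdX,Flush]  L5: P0=I P1=I P2=I P3=M  mem[L5]=5
15. P3: store L3 := 28  bus=[BusRdX]  L3: P0=I P1=I P2=I P3=M  mem[L3]=10
16. P0: load  L5  bus=[BusRd,Flush]  L5: P0=S P1=I P2=I P3=S  mem[L5]=32
17. P2: load  L1  bus=[BusRd]  L1: P0=I P1=I P2=E P3=I  mem[L1]=80
18. P3: store L4 := 56  bus=[BusRdX]  L4: P0=I P1=I P2=I P3=M  mem[L4]=10
19. P1: store L5 := 32  bus=[BusRdX]  L5: P0=I P1=M P2=I P3=I  mem[L5]=32
20. P3: store L2 := 36  bus=[BusRdX,Flush]  L2: P0=I P1=I P2=I P3=M  mem[L2]=8
21. P2: load  L0  bus=[BusRd]  L0: P0=I P1=I P2=E P3=I  mem[L0]=30
22. P0: load  L5  bus=[BusRd,Flush]  L5: P0=S P1=S P2=I P3=I  mem[L5]=32
23. P1: load  L5  bus=[-]  L5: P0=S P1=S P2=I P3=I  mem[L5]=32
24. P2: load  L5  bus=[BusRd]  L5: P0=S P1=S P2=S P3=I  mem[L5]=32
25. P1: store L7 := 61  bus=[BusRdX]  L7: P0=I P1=M P2=I P3=I  mem[L7]=50
26. P0: store L5 := 37  bus=[BusUpgr]  L5: P0=M P1=I P2=I P3=I  mem[L5]=32
27. P3: store L2 := 57  bus=[-]  L2: P0=I P1=I P2=I P3=M  mem[L2]=8
28. P3: store L5 := 21  bus=[BusRdX,Flush]  L5: P0=I P1=I P2=I P3=M  mem[L5]=37
29. P1: load  L5  bus=[BusRd,Flush]  L5: P0=I P1=S P2=I P3=S  mem[L5]=21
30. P0: load  L5  bus=[BusRd]  L5: P0=S P1=S P2=I P3=S  mem[L5]=21

bus = BusRdX,Flush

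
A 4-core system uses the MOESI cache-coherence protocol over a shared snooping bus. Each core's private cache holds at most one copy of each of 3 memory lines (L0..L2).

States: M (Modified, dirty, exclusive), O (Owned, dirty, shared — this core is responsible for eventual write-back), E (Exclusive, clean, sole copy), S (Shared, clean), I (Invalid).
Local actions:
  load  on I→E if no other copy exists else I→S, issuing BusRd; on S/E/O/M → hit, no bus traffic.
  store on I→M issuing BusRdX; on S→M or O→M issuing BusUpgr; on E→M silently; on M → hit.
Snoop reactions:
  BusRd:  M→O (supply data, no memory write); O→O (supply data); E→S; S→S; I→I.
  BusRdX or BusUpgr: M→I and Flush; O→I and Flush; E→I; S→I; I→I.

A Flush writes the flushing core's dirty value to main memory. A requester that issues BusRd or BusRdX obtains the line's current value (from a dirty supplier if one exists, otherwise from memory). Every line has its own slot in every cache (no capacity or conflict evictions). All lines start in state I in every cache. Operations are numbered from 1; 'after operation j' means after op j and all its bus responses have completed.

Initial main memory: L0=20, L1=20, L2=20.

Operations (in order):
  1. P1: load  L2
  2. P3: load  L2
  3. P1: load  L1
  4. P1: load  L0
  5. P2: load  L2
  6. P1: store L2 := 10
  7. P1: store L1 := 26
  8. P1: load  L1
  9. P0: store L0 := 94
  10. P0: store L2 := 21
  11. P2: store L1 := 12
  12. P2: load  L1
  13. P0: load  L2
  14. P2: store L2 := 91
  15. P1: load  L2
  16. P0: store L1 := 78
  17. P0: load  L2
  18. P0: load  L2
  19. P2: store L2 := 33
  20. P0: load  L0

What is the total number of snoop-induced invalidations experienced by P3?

step 1: P1: load  L2  ⟶  IEII  (L2)  txn=BusRd  M[L2]=20
step 2: P3: load  L2  ⟶  ISIS  (L2)  txn=BusRd  M[L2]=20
step 3: P1: load  L1  ⟶  IEII  (L1)  txn=BusRd  M[L1]=20
step 4: P1: load  L0  ⟶  IEII  (L0)  txn=BusRd  M[L0]=20
step 5: P2: load  L2  ⟶  ISSS  (L2)  txn=BusRd  M[L2]=20
step 6: P1: store L2 := 10  ⟶  IMII  (L2)  txn=BusUpgr  M[L2]=20
step 7: P1: store L1 := 26  ⟶  IMII  (L1)  txn=∅  M[L1]=20
step 8: P1: load  L1  ⟶  IMII  (L1)  txn=∅  M[L1]=20
step 9: P0: store L0 := 94  ⟶  MIII  (L0)  txn=BusRdX  M[L0]=20
step 10: P0: store L2 := 21  ⟶  MIII  (L2)  txn=BusRdX+Flush  M[L2]=10
step 11: P2: store L1 := 12  ⟶  IIMI  (L1)  txn=BusRdX+Flush  M[L1]=26
step 12: P2: load  L1  ⟶  IIMI  (L1)  txn=∅  M[L1]=26
step 13: P0: load  L2  ⟶  MIII  (L2)  txn=∅  M[L2]=10
step 14: P2: store L2 := 91  ⟶  IIMI  (L2)  txn=BusRdX+Flush  M[L2]=21
step 15: P1: load  L2  ⟶  ISOI  (L2)  txn=BusRd  M[L2]=21
step 16: P0: store L1 := 78  ⟶  MIII  (L1)  txn=BusRdX+Flush  M[L1]=12
step 17: P0: load  L2  ⟶  SSOI  (L2)  txn=BusRd  M[L2]=21
step 18: P0: load  L2  ⟶  SSOI  (L2)  txn=∅  M[L2]=21
step 19: P2: store L2 := 33  ⟶  IIMI  (L2)  txn=BusUpgr  M[L2]=21
step 20: P0: load  L0  ⟶  MIII  (L0)  txn=∅  M[L0]=20

invalidations = 1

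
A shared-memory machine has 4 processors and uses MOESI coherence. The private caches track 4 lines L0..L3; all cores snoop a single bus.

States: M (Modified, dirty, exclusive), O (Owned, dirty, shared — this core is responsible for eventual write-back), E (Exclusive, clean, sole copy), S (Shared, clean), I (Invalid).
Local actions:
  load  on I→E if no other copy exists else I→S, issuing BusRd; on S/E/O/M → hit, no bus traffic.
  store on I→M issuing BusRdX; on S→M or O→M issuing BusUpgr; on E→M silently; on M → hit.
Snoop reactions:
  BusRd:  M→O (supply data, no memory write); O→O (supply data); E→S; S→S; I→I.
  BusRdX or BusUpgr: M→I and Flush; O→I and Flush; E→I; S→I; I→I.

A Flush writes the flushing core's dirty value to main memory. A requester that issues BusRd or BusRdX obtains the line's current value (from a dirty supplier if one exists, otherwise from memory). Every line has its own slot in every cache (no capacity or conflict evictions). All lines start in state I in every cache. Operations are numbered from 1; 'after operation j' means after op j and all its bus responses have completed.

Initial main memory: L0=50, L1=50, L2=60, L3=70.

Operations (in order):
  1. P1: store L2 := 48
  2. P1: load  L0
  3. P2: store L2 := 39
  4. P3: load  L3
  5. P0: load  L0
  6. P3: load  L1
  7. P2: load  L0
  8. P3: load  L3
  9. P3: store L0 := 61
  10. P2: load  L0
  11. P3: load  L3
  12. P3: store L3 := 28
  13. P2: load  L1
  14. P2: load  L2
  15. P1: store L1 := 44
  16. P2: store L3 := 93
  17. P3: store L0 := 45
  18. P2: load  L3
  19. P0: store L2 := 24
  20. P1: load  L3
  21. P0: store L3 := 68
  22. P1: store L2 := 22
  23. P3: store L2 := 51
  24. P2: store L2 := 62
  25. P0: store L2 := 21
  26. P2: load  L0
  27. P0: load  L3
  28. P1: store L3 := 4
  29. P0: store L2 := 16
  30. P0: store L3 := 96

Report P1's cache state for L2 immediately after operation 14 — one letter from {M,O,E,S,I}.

state = I

1. P1: store L2 := 48  bus=[BusRdX]  L2: P0=I P1=M P2=I P3=I  mem[L2]=60
2. P1: load  L0  bus=[BusRd]  L0: P0=I P1=E P2=I P3=I  mem[L0]=50
3. P2: store L2 := 39  bus=[BusRdX,Flush]  L2: P0=I P1=I P2=M P3=I  mem[L2]=48
4. P3: load  L3  bus=[BusRd]  L3: P0=I P1=I P2=I P3=E  mem[L3]=70
5. P0: load  L0  bus=[BusRd]  L0: P0=S P1=S P2=I P3=I  mem[L0]=50
6. P3: load  L1  bus=[BusRd]  L1: P0=I P1=I P2=I P3=E  mem[L1]=50
7. P2: load  L0  bus=[BusRd]  L0: P0=S P1=S P2=S P3=I  mem[L0]=50
8. P3: load  L3  bus=[-]  L3: P0=I P1=I P2=I P3=E  mem[L3]=70
9. P3: store L0 := 61  bus=[BusRdX]  L0: P0=I P1=I P2=I P3=M  mem[L0]=50
10. P2: load  L0  bus=[BusRd]  L0: P0=I P1=I P2=S P3=O  mem[L0]=50
11. P3: load  L3  bus=[-]  L3: P0=I P1=I P2=I P3=E  mem[L3]=70
12. P3: store L3 := 28  bus=[-]  L3: P0=I P1=I P2=I P3=M  mem[L3]=70
13. P2: load  L1  bus=[BusRd]  L1: P0=I P1=I P2=S P3=S  mem[L1]=50
14. P2: load  L2  bus=[-]  L2: P0=I P1=I P2=M P3=I  mem[L2]=48
15. P1: store L1 := 44  bus=[BusRdX]  L1: P0=I P1=M P2=I P3=I  mem[L1]=50
16. P2: store L3 := 93  bus=[BusRdX,Flush]  L3: P0=I P1=I P2=M P3=I  mem[L3]=28
17. P3: store L0 := 45  bus=[BusUpgr]  L0: P0=I P1=I P2=I P3=M  mem[L0]=50
18. P2: load  L3  bus=[-]  L3: P0=I P1=I P2=M P3=I  mem[L3]=28
19. P0: store L2 := 24  bus=[BusRdX,Flush]  L2: P0=M P1=I P2=I P3=I  mem[L2]=39
20. P1: load  L3  bus=[BusRd]  L3: P0=I P1=S P2=O P3=I  mem[L3]=28
21. P0: store L3 := 68  bus=[BusRdX,Flush]  L3: P0=M P1=I P2=I P3=I  mem[L3]=93
22. P1: store L2 := 22  bus=[BusRdX,Flush]  L2: P0=I P1=M P2=I P3=I  mem[L2]=24
23. P3: store L2 := 51  bus=[BusRdX,Flush]  L2: P0=I P1=I P2=I P3=M  mem[L2]=22
24. P2: store L2 := 62  bus=[BusRdX,Flush]  L2: P0=I P1=I P2=M P3=I  mem[L2]=51
25. P0: store L2 := 21  bus=[BusRdX,Flush]  L2: P0=M P1=I P2=I P3=I  mem[L2]=62
26. P2: load  L0  bus=[BusRd]  L0: P0=I P1=I P2=S P3=O  mem[L0]=50
27. P0: load  L3  bus=[-]  L3: P0=M P1=I P2=I P3=I  mem[L3]=93
28. P1: store L3 := 4  bus=[BusRdX,Flush]  L3: P0=I P1=M P2=I P3=I  mem[L3]=68
29. P0: store L2 := 16  bus=[-]  L2: P0=M P1=I P2=I P3=I  mem[L2]=62
30. P0: store L3 := 96  bus=[BusRdX,Flush]  L3: P0=M P1=I P2=I P3=I  mem[L3]=4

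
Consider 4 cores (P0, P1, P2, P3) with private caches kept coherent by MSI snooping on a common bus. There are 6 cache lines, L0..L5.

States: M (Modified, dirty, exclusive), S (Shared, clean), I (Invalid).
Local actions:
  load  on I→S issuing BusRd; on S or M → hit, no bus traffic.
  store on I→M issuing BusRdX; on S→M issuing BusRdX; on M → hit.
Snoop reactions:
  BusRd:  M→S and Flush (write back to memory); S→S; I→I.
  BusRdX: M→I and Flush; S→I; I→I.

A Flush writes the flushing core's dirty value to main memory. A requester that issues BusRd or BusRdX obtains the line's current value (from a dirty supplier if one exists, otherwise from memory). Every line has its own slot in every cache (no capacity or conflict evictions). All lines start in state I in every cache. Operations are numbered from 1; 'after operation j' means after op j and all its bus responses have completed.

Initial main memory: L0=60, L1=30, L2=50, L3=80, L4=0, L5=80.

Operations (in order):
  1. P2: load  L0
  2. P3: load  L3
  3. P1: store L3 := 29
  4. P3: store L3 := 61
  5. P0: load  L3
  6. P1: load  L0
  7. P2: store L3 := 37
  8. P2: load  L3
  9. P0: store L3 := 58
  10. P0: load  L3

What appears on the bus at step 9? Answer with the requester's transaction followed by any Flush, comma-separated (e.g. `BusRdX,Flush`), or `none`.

bus = BusRdX,Flush

1. P2: load  L0  bus=[BusRd]  L0: P0=I P1=I P2=S P3=I  mem[L0]=60
2. P3: load  L3  bus=[BusRd]  L3: P0=I P1=I P2=I P3=S  mem[L3]=80
3. P1: store L3 := 29  bus=[BusRdX]  L3: P0=I P1=M P2=I P3=I  mem[L3]=80
4. P3: store L3 := 61  bus=[BusRdX,Flush]  L3: P0=I P1=I P2=I P3=M  mem[L3]=29
5. P0: load  L3  bus=[BusRd,Flush]  L3: P0=S P1=I P2=I P3=S  mem[L3]=61
6. P1: load  L0  bus=[BusRd]  L0: P0=I P1=S P2=S P3=I  mem[L0]=60
7. P2: store L3 := 37  bus=[BusRdX]  L3: P0=I P1=I P2=M P3=I  mem[L3]=61
8. P2: load  L3  bus=[-]  L3: P0=I P1=I P2=M P3=I  mem[L3]=61
9. P0: store L3 := 58  bus=[BusRdX,Flush]  L3: P0=M P1=I P2=I P3=I  mem[L3]=37
10. P0: load  L3  bus=[-]  L3: P0=M P1=I P2=I P3=I  mem[L3]=37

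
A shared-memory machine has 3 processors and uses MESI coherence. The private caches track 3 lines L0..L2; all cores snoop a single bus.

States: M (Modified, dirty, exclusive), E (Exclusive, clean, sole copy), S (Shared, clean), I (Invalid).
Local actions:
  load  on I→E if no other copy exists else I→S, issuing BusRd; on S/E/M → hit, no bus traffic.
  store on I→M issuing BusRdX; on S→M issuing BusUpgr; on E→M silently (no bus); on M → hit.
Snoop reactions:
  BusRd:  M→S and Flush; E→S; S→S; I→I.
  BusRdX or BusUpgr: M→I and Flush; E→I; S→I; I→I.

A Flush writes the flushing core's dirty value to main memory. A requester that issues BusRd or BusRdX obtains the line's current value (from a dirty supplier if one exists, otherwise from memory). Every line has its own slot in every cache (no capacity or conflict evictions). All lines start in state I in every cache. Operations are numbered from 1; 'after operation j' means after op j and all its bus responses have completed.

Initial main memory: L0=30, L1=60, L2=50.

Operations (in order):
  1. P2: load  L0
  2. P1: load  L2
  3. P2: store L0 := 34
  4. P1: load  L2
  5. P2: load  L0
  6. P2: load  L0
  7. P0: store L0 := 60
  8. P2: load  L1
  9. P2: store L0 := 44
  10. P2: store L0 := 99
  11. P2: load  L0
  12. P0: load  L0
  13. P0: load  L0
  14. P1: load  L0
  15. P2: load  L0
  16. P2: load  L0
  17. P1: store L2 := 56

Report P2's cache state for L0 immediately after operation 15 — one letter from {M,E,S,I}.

state = S

  op1 P2: load  L0 → I/I/E on L0; bus BusRd; mem=30
  op2 P1: load  L2 → I/E/I on L2; bus BusRd; mem=50
  op3 P2: store L0 := 34 → I/I/M on L0; bus (none); mem=30
  op4 P1: load  L2 → I/E/I on L2; bus (none); mem=50
  op5 P2: load  L0 → I/I/M on L0; bus (none); mem=30
  op6 P2: load  L0 → I/I/M on L0; bus (none); mem=30
  op7 P0: store L0 := 60 → M/I/I on L0; bus BusRdX Flush; mem=34
  op8 P2: load  L1 → I/I/E on L1; bus BusRd; mem=60
  op9 P2: store L0 := 44 → I/I/M on L0; bus BusRdX Flush; mem=60
  op10 P2: store L0 := 99 → I/I/M on L0; bus (none); mem=60
  op11 P2: load  L0 → I/I/M on L0; bus (none); mem=60
  op12 P0: load  L0 → S/I/S on L0; bus BusRd Flush; mem=99
  op13 P0: load  L0 → S/I/S on L0; bus (none); mem=99
  op14 P1: load  L0 → S/S/S on L0; bus BusRd; mem=99
  op15 P2: load  L0 → S/S/S on L0; bus (none); mem=99
  op16 P2: load  L0 → S/S/S on L0; bus (none); mem=99
  op17 P1: store L2 := 56 → I/M/I on L2; bus (none); mem=50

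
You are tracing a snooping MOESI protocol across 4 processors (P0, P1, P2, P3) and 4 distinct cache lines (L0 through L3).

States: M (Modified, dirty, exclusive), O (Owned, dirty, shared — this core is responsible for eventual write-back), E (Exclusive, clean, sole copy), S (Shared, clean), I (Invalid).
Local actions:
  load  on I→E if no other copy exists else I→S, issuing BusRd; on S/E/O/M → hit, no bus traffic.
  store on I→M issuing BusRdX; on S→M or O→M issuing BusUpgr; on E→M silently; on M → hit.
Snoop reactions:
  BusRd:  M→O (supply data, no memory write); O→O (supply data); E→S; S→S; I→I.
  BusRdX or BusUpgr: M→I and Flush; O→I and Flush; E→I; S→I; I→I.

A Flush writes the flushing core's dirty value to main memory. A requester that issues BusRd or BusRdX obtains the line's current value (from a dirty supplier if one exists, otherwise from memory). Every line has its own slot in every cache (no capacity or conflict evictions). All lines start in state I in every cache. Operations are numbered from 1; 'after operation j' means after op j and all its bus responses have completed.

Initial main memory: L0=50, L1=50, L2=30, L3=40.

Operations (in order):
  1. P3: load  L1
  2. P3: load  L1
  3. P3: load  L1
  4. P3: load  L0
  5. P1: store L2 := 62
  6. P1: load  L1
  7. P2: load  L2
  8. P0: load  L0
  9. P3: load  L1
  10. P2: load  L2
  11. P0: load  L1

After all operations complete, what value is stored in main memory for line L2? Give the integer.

memory[L2] = 30

step 1: P3: load  L1  ⟶  IIIE  (L1)  txn=BusRd  M[L1]=50
step 2: P3: load  L1  ⟶  IIIE  (L1)  txn=∅  M[L1]=50
step 3: P3: load  L1  ⟶  IIIE  (L1)  txn=∅  M[L1]=50
step 4: P3: load  L0  ⟶  IIIE  (L0)  txn=BusRd  M[L0]=50
step 5: P1: store L2 := 62  ⟶  IMII  (L2)  txn=BusRdX  M[L2]=30
step 6: P1: load  L1  ⟶  ISIS  (L1)  txn=BusRd  M[L1]=50
step 7: P2: load  L2  ⟶  IOSI  (L2)  txn=BusRd  M[L2]=30
step 8: P0: load  L0  ⟶  SIIS  (L0)  txn=BusRd  M[L0]=50
step 9: P3: load  L1  ⟶  ISIS  (L1)  txn=∅  M[L1]=50
step 10: P2: load  L2  ⟶  IOSI  (L2)  txn=∅  M[L2]=30
step 11: P0: load  L1  ⟶  SSIS  (L1)  txn=BusRd  M[L1]=50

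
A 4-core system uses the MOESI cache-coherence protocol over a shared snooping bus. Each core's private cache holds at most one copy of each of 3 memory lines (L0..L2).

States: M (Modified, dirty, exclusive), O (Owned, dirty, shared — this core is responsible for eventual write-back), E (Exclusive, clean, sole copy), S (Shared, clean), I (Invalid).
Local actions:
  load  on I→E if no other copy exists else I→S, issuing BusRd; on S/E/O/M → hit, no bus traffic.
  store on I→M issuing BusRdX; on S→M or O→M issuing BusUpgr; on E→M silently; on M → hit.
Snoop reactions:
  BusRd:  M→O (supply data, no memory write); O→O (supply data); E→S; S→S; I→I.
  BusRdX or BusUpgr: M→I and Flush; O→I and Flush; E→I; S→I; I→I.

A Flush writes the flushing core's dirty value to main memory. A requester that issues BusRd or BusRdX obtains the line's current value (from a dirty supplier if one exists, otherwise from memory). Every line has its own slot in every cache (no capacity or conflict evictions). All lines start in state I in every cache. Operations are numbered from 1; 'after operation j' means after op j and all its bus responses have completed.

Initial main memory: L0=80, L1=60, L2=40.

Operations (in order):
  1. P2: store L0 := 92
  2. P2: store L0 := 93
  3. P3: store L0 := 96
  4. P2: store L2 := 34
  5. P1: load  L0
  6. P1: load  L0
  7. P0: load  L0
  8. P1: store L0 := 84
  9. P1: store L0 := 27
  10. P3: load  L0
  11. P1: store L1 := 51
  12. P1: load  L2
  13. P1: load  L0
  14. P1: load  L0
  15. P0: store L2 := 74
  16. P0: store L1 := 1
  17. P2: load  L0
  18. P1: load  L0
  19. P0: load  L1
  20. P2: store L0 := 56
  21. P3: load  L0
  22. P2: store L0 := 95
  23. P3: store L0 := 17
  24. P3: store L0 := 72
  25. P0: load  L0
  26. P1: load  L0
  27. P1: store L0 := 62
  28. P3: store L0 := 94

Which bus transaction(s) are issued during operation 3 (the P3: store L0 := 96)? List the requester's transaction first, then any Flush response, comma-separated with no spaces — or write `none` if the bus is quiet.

bus = BusRdX,Flush

1. P2: store L0 := 92  bus=[BusRdX]  L0: P0=I P1=I P2=M P3=I  mem[L0]=80
2. P2: store L0 := 93  bus=[-]  L0: P0=I P1=I P2=M P3=I  mem[L0]=80
3. P3: store L0 := 96  bus=[BusRdX,Flush]  L0: P0=I P1=I P2=I P3=M  mem[L0]=93
4. P2: store L2 := 34  bus=[BusRdX]  L2: P0=I P1=I P2=M P3=I  mem[L2]=40
5. P1: load  L0  bus=[BusRd]  L0: P0=I P1=S P2=I P3=O  mem[L0]=93
6. P1: load  L0  bus=[-]  L0: P0=I P1=S P2=I P3=O  mem[L0]=93
7. P0: load  L0  bus=[BusRd]  L0: P0=S P1=S P2=I P3=O  mem[L0]=93
8. P1: store L0 := 84  bus=[BusUpgr,Flush]  L0: P0=I P1=M P2=I P3=I  mem[L0]=96
9. P1: store L0 := 27  bus=[-]  L0: P0=I P1=M P2=I P3=I  mem[L0]=96
10. P3: load  L0  bus=[BusRd]  L0: P0=I P1=O P2=I P3=S  mem[L0]=96
11. P1: store L1 := 51  bus=[BusRdX]  L1: P0=I P1=M P2=I P3=I  mem[L1]=60
12. P1: load  L2  bus=[BusRd]  L2: P0=I P1=S P2=O P3=I  mem[L2]=40
13. P1: load  L0  bus=[-]  L0: P0=I P1=O P2=I P3=S  mem[L0]=96
14. P1: load  L0  bus=[-]  L0: P0=I P1=O P2=I P3=S  mem[L0]=96
15. P0: store L2 := 74  bus=[BusRdX,Flush]  L2: P0=M P1=I P2=I P3=I  mem[L2]=34
16. P0: store L1 := 1  bus=[BusRdX,Flush]  L1: P0=M P1=I P2=I P3=I  mem[L1]=51
17. P2: load  L0  bus=[BusRd]  L0: P0=I P1=O P2=S P3=S  mem[L0]=96
18. P1: load  L0  bus=[-]  L0: P0=I P1=O P2=S P3=S  mem[L0]=96
19. P0: load  L1  bus=[-]  L1: P0=M P1=I P2=I P3=I  mem[L1]=51
20. P2: store L0 := 56  bus=[BusUpgr,Flush]  L0: P0=I P1=I P2=M P3=I  mem[L0]=27
21. P3: load  L0  bus=[BusRd]  L0: P0=I P1=I P2=O P3=S  mem[L0]=27
22. P2: store L0 := 95  bus=[BusUpgr]  L0: P0=I P1=I P2=M P3=I  mem[L0]=27
23. P3: store L0 := 17  bus=[BusRdX,Flush]  L0: P0=I P1=I P2=I P3=M  mem[L0]=95
24. P3: store L0 := 72  bus=[-]  L0: P0=I P1=I P2=I P3=M  mem[L0]=95
25. P0: load  L0  bus=[BusRd]  L0: P0=S P1=I P2=I P3=O  mem[L0]=95
26. P1: load  L0  bus=[BusRd]  L0: P0=S P1=S P2=I P3=O  mem[L0]=95
27. P1: store L0 := 62  bus=[BusUpgr,Flush]  L0: P0=I P1=M P2=I P3=I  mem[L0]=72
28. P3: store L0 := 94  bus=[BusRdX,Flush]  L0: P0=I P1=I P2=I P3=M  mem[L0]=62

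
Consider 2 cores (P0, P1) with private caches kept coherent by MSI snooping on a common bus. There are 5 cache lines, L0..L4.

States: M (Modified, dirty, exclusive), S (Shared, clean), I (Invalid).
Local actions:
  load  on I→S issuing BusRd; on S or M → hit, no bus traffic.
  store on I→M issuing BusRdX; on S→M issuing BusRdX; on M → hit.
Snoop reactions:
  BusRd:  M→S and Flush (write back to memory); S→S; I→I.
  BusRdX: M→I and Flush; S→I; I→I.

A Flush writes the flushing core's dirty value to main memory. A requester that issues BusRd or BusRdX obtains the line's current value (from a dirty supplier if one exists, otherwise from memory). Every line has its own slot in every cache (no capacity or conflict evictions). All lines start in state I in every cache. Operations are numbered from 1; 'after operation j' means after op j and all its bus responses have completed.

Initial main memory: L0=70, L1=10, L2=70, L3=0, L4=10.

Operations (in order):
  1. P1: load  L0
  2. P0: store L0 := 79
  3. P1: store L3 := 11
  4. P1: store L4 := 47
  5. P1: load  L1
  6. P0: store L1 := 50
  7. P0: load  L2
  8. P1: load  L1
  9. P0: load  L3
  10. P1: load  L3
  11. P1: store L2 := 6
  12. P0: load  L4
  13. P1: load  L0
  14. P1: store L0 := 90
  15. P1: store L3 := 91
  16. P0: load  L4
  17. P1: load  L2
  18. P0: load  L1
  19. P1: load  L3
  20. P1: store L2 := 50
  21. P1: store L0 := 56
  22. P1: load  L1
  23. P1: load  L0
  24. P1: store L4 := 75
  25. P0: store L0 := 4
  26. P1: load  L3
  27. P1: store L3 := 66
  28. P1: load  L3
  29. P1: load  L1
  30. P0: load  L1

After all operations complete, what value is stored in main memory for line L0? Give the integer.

memory[L0] = 56

1. P1: load  L0  bus=[BusRd]  L0: P0=I P1=S  mem[L0]=70
2. P0: store L0 := 79  bus=[BusRdX]  L0: P0=M P1=I  mem[L0]=70
3. P1: store L3 := 11  bus=[BusRdX]  L3: P0=I P1=M  mem[L3]=0
4. P1: store L4 := 47  bus=[BusRdX]  L4: P0=I P1=M  mem[L4]=10
5. P1: load  L1  bus=[BusRd]  L1: P0=I P1=S  mem[L1]=10
6. P0: store L1 := 50  bus=[BusRdX]  L1: P0=M P1=I  mem[L1]=10
7. P0: load  L2  bus=[BusRd]  L2: P0=S P1=I  mem[L2]=70
8. P1: load  L1  bus=[BusRd,Flush]  L1: P0=S P1=S  mem[L1]=50
9. P0: load  L3  bus=[BusRd,Flush]  L3: P0=S P1=S  mem[L3]=11
10. P1: load  L3  bus=[-]  L3: P0=S P1=S  mem[L3]=11
11. P1: store L2 := 6  bus=[BusRdX]  L2: P0=I P1=M  mem[L2]=70
12. P0: load  L4  bus=[BusRd,Flush]  L4: P0=S P1=S  mem[L4]=47
13. P1: load  L0  bus=[BusRd,Flush]  L0: P0=S P1=S  mem[L0]=79
14. P1: store L0 := 90  bus=[BusRdX]  L0: P0=I P1=M  mem[L0]=79
15. P1: store L3 := 91  bus=[BusRdX]  L3: P0=I P1=M  mem[L3]=11
16. P0: load  L4  bus=[-]  L4: P0=S P1=S  mem[L4]=47
17. P1: load  L2  bus=[-]  L2: P0=I P1=M  mem[L2]=70
18. P0: load  L1  bus=[-]  L1: P0=S P1=S  mem[L1]=50
19. P1: load  L3  bus=[-]  L3: P0=I P1=M  mem[L3]=11
20. P1: store L2 := 50  bus=[-]  L2: P0=I P1=M  mem[L2]=70
21. P1: store L0 := 56  bus=[-]  L0: P0=I P1=M  mem[L0]=79
22. P1: load  L1  bus=[-]  L1: P0=S P1=S  mem[L1]=50
23. P1: load  L0  bus=[-]  L0: P0=I P1=M  mem[L0]=79
24. P1: store L4 := 75  bus=[BusRdX]  L4: P0=I P1=M  mem[L4]=47
25. P0: store L0 := 4  bus=[BusRdX,Flush]  L0: P0=M P1=I  mem[L0]=56
26. P1: load  L3  bus=[-]  L3: P0=I P1=M  mem[L3]=11
27. P1: store L3 := 66  bus=[-]  L3: P0=I P1=M  mem[L3]=11
28. P1: load  L3  bus=[-]  L3: P0=I P1=M  mem[L3]=11
29. P1: load  L1  bus=[-]  L1: P0=S P1=S  mem[L1]=50
30. P0: load  L1  bus=[-]  L1: P0=S P1=S  mem[L1]=50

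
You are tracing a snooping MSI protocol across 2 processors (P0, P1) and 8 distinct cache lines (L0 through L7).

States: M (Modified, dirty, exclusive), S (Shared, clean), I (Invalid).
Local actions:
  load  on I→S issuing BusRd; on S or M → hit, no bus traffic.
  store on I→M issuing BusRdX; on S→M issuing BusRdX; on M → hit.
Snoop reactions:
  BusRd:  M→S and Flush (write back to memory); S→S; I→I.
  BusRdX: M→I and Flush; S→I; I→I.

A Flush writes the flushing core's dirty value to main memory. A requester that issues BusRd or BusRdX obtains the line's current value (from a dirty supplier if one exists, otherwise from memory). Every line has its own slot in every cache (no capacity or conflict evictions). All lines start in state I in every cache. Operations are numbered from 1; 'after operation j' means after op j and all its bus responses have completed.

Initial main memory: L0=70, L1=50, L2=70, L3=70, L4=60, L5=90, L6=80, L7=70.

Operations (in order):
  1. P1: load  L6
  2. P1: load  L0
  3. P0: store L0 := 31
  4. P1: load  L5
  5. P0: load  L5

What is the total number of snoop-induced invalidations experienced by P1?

1. P1: load  L6  bus=[BusRd]  L6: P0=I P1=S  mem[L6]=80
2. P1: load  L0  bus=[BusRd]  L0: P0=I P1=S  mem[L0]=70
3. P0: store L0 := 31  bus=[BusRdX]  L0: P0=M P1=I  mem[L0]=70
4. P1: load  L5  bus=[BusRd]  L5: P0=I P1=S  mem[L5]=90
5. P0: load  L5  bus=[BusRd]  L5: P0=S P1=S  mem[L5]=90

invalidations = 1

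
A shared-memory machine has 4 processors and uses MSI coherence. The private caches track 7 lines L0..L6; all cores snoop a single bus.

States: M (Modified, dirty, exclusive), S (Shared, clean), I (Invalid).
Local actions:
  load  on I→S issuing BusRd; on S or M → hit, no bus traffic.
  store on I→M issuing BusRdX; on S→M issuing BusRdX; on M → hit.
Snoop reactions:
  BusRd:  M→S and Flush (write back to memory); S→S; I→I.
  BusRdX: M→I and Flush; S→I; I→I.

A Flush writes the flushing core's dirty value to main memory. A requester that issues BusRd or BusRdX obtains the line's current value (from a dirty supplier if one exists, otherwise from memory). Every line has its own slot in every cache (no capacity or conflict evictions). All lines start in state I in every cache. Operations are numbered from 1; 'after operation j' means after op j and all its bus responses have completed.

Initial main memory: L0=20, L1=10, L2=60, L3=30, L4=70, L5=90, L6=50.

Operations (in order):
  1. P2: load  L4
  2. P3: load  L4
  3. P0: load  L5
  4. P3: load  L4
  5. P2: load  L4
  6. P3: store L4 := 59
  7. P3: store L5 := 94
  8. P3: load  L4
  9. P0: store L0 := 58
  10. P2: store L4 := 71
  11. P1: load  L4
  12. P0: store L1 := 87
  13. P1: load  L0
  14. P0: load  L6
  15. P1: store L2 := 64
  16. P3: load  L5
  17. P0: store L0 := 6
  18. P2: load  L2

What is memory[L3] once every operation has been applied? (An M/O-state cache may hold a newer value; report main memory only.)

memory[L3] = 30

[1] P2: load  L4 | P0:I, P1:I, P2:S(70), P3:I | bus: BusRd
[2] P3: load  L4 | P0:I, P1:I, P2:S(70), P3:S(70) | bus: BusRd
[3] P0: load  L5 | P0:S(90), P1:I, P2:I, P3:I | bus: BusRd
[4] P3: load  L4 | P0:I, P1:I, P2:S(70), P3:S(70) | bus: none
[5] P2: load  L4 | P0:I, P1:I, P2:S(70), P3:S(70) | bus: none
[6] P3: store L4 := 59 | P0:I, P1:I, P2:I, P3:M(59) | bus: BusRdX
[7] P3: store L5 := 94 | P0:I, P1:I, P2:I, P3:M(94) | bus: BusRdX
[8] P3: load  L4 | P0:I, P1:I, P2:I, P3:M(59) | bus: none
[9] P0: store L0 := 58 | P0:M(58), P1:I, P2:I, P3:I | bus: BusRdX
[10] P2: store L4 := 71 | P0:I, P1:I, P2:M(71), P3:I | bus: BusRdX,Flush
[11] P1: load  L4 | P0:I, P1:S(71), P2:S(71), P3:I | bus: BusRd,Flush
[12] P0: store L1 := 87 | P0:M(87), P1:I, P2:I, P3:I | bus: BusRdX
[13] P1: load  L0 | P0:S(58), P1:S(58), P2:I, P3:I | bus: BusRd,Flush
[14] P0: load  L6 | P0:S(50), P1:I, P2:I, P3:I | bus: BusRd
[15] P1: store L2 := 64 | P0:I, P1:M(64), P2:I, P3:I | bus: BusRdX
[16] P3: load  L5 | P0:I, P1:I, P2:I, P3:M(94) | bus: none
[17] P0: store L0 := 6 | P0:M(6), P1:I, P2:I, P3:I | bus: BusRdX
[18] P2: load  L2 | P0:I, P1:S(64), P2:S(64), P3:I | bus: BusRd,Flush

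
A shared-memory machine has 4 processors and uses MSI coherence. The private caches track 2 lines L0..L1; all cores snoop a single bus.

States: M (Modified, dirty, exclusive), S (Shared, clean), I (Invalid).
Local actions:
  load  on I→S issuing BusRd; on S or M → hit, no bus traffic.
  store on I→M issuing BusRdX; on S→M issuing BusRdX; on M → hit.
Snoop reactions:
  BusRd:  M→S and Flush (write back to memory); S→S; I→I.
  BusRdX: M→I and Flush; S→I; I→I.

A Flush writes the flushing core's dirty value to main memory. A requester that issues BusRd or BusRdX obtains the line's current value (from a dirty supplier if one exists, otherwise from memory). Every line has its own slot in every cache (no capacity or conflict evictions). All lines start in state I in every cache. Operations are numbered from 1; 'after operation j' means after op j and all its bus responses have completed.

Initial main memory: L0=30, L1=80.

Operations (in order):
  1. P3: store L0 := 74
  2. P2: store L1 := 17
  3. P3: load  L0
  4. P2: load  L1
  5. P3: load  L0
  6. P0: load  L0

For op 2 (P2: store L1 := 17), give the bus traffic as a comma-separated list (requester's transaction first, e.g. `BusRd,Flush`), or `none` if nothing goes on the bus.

bus = BusRdX

step 1: P3: store L0 := 74  ⟶  IIIM  (L0)  txn=BusRdX  M[L0]=30
step 2: P2: store L1 := 17  ⟶  IIMI  (L1)  txn=BusRdX  M[L1]=80
step 3: P3: load  L0  ⟶  IIIM  (L0)  txn=∅  M[L0]=30
step 4: P2: load  L1  ⟶  IIMI  (L1)  txn=∅  M[L1]=80
step 5: P3: load  L0  ⟶  IIIM  (L0)  txn=∅  M[L0]=30
step 6: P0: load  L0  ⟶  SIIS  (L0)  txn=BusRd+Flush  M[L0]=74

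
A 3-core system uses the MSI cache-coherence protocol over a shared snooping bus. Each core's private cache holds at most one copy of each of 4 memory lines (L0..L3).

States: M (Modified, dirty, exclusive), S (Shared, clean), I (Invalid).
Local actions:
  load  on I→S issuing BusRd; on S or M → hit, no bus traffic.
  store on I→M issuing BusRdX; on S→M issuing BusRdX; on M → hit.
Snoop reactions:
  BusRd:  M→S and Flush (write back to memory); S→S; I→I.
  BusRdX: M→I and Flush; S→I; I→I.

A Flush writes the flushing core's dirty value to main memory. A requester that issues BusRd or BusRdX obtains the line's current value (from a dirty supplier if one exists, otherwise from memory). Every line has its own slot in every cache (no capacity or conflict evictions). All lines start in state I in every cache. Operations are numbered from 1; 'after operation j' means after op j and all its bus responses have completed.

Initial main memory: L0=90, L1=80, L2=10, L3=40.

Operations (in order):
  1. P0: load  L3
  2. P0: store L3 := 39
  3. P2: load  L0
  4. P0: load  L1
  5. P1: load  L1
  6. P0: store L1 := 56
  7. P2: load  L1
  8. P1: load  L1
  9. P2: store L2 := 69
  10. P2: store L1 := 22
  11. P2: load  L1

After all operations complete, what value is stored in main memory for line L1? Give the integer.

1. P0: load  L3  bus=[BusRd]  L3: P0=S P1=I P2=I  mem[L3]=40
2. P0: store L3 := 39  bus=[BusRdX]  L3: P0=M P1=I P2=I  mem[L3]=40
3. P2: load  L0  bus=[BusRd]  L0: P0=I P1=I P2=S  mem[L0]=90
4. P0: load  L1  bus=[BusRd]  L1: P0=S P1=I P2=I  mem[L1]=80
5. P1: load  L1  bus=[BusRd]  L1: P0=S P1=S P2=I  mem[L1]=80
6. P0: store L1 := 56  bus=[BusRdX]  L1: P0=M P1=I P2=I  mem[L1]=80
7. P2: load  L1  bus=[BusRd,Flush]  L1: P0=S P1=I P2=S  mem[L1]=56
8. P1: load  L1  bus=[BusRd]  L1: P0=S P1=S P2=S  mem[L1]=56
9. P2: store L2 := 69  bus=[BusRdX]  L2: P0=I P1=I P2=M  mem[L2]=10
10. P2: store L1 := 22  bus=[BusRdX]  L1: P0=I P1=I P2=M  mem[L1]=56
11. P2: load  L1  bus=[-]  L1: P0=I P1=I P2=M  mem[L1]=56

memory[L1] = 56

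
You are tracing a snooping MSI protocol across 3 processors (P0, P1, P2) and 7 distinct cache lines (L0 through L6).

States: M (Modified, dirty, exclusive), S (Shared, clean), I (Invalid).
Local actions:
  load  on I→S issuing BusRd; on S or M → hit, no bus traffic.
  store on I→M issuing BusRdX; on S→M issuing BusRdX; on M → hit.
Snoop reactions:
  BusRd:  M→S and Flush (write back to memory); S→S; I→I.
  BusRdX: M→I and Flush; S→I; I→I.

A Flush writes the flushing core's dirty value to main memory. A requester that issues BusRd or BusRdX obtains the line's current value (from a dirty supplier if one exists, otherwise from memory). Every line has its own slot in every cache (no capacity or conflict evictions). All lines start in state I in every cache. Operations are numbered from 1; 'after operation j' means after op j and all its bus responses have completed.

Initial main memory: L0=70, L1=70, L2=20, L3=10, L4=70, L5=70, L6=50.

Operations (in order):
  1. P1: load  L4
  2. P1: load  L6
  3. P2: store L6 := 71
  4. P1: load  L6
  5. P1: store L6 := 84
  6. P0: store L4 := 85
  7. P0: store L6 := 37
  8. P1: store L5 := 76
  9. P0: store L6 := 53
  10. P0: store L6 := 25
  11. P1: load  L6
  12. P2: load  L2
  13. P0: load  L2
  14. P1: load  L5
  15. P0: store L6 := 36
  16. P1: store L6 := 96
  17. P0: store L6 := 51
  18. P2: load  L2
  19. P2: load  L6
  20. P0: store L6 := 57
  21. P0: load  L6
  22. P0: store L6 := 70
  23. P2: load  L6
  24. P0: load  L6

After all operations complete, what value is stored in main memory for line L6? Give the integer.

step 1: P1: load  L4  ⟶  ISI  (L4)  txn=BusRd  M[L4]=70
step 2: P1: load  L6  ⟶  ISI  (L6)  txn=BusRd  M[L6]=50
step 3: P2: store L6 := 71  ⟶  IIM  (L6)  txn=BusRdX  M[L6]=50
step 4: P1: load  L6  ⟶  ISS  (L6)  txn=BusRd+Flush  M[L6]=71
step 5: P1: store L6 := 84  ⟶  IMI  (L6)  txn=BusRdX  M[L6]=71
step 6: P0: store L4 := 85  ⟶  MII  (L4)  txn=BusRdX  M[L4]=70
step 7: P0: store L6 := 37  ⟶  MII  (L6)  txn=BusRdX+Flush  M[L6]=84
step 8: P1: store L5 := 76  ⟶  IMI  (L5)  txn=BusRdX  M[L5]=70
step 9: P0: store L6 := 53  ⟶  MII  (L6)  txn=∅  M[L6]=84
step 10: P0: store L6 := 25  ⟶  MII  (L6)  txn=∅  M[L6]=84
step 11: P1: load  L6  ⟶  SSI  (L6)  txn=BusRd+Flush  M[L6]=25
step 12: P2: load  L2  ⟶  IIS  (L2)  txn=BusRd  M[L2]=20
step 13: P0: load  L2  ⟶  SIS  (L2)  txn=BusRd  M[L2]=20
step 14: P1: load  L5  ⟶  IMI  (L5)  txn=∅  M[L5]=70
step 15: P0: store L6 := 36  ⟶  MII  (L6)  txn=BusRdX  M[L6]=25
step 16: P1: store L6 := 96  ⟶  IMI  (L6)  txn=BusRdX+Flush  M[L6]=36
step 17: P0: store L6 := 51  ⟶  MII  (L6)  txn=BusRdX+Flush  M[L6]=96
step 18: P2: load  L2  ⟶  SIS  (L2)  txn=∅  M[L2]=20
step 19: P2: load  L6  ⟶  SIS  (L6)  txn=BusRd+Flush  M[L6]=51
step 20: P0: store L6 := 57  ⟶  MII  (L6)  txn=BusRdX  M[L6]=51
step 21: P0: load  L6  ⟶  MII  (L6)  txn=∅  M[L6]=51
step 22: P0: store L6 := 70  ⟶  MII  (L6)  txn=∅  M[L6]=51
step 23: P2: load  L6  ⟶  SIS  (L6)  txn=BusRd+Flush  M[L6]=70
step 24: P0: load  L6  ⟶  SIS  (L6)  txn=∅  M[L6]=70

memory[L6] = 70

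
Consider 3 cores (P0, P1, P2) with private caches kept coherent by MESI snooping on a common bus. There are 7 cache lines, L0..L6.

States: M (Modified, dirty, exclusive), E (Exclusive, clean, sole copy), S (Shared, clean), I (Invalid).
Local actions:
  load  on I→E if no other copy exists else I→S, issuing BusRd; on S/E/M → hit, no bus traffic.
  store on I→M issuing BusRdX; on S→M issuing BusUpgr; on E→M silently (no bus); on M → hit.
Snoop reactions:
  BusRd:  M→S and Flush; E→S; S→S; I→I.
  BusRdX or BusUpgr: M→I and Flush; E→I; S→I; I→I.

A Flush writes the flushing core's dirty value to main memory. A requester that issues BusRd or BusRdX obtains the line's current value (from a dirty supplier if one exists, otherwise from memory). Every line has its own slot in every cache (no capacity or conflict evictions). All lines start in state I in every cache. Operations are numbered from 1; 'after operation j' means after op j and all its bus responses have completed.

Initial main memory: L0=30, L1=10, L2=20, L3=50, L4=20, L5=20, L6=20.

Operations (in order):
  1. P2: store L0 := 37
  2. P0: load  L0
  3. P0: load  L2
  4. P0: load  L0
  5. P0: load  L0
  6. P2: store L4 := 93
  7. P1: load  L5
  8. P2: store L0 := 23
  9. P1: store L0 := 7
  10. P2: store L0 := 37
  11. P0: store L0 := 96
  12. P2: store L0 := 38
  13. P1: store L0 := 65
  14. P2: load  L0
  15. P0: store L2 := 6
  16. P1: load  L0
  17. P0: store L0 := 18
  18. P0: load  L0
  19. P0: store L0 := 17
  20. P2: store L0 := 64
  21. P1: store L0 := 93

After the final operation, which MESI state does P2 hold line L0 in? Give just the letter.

step 1: P2: store L0 := 37  ⟶  IIM  (L0)  txn=BusRdX  M[L0]=30
step 2: P0: load  L0  ⟶  SIS  (L0)  txn=BusRd+Flush  M[L0]=37
step 3: P0: load  L2  ⟶  EII  (L2)  txn=BusRd  M[L2]=20
step 4: P0: load  L0  ⟶  SIS  (L0)  txn=∅  M[L0]=37
step 5: P0: load  L0  ⟶  SIS  (L0)  txn=∅  M[L0]=37
step 6: P2: store L4 := 93  ⟶  IIM  (L4)  txn=BusRdX  M[L4]=20
step 7: P1: load  L5  ⟶  IEI  (L5)  txn=BusRd  M[L5]=20
step 8: P2: store L0 := 23  ⟶  IIM  (L0)  txn=BusUpgr  M[L0]=37
step 9: P1: store L0 := 7  ⟶  IMI  (L0)  txn=BusRdX+Flush  M[L0]=23
step 10: P2: store L0 := 37  ⟶  IIM  (L0)  txn=BusRdX+Flush  M[L0]=7
step 11: P0: store L0 := 96  ⟶  MII  (L0)  txn=BusRdX+Flush  M[L0]=37
step 12: P2: store L0 := 38  ⟶  IIM  (L0)  txn=BusRdX+Flush  M[L0]=96
step 13: P1: store L0 := 65  ⟶  IMI  (L0)  txn=BusRdX+Flush  M[L0]=38
step 14: P2: load  L0  ⟶  ISS  (L0)  txn=BusRd+Flush  M[L0]=65
step 15: P0: store L2 := 6  ⟶  MII  (L2)  txn=∅  M[L2]=20
step 16: P1: load  L0  ⟶  ISS  (L0)  txn=∅  M[L0]=65
step 17: P0: store L0 := 18  ⟶  MII  (L0)  txn=BusRdX  M[L0]=65
step 18: P0: load  L0  ⟶  MII  (L0)  txn=∅  M[L0]=65
step 19: P0: store L0 := 17  ⟶  MII  (L0)  txn=∅  M[L0]=65
step 20: P2: store L0 := 64  ⟶  IIM  (L0)  txn=BusRdX+Flush  M[L0]=17
step 21: P1: store L0 := 93  ⟶  IMI  (L0)  txn=BusRdX+Flush  M[L0]=64

state = I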